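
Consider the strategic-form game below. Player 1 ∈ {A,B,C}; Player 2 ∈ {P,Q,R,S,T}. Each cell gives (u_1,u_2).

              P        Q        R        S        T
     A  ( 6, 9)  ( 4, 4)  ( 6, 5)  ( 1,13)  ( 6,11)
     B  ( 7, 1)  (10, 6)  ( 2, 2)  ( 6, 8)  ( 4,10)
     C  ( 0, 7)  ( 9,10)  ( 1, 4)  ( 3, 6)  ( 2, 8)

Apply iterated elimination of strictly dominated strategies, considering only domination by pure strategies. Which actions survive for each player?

P1 drop C (B beats it: P:7>0 Q:10>9 R:2>1 S:6>3 T:4>2)
P2 drop P (S beats it: A:13>9 B:8>1)
P2 drop Q (S beats it: A:13>4 B:8>6)
P2 drop R (S beats it: A:13>5 B:8>2)
P1→{A,B} P2→{S,T}

Survivors P1:{A,B} P2:{S,T}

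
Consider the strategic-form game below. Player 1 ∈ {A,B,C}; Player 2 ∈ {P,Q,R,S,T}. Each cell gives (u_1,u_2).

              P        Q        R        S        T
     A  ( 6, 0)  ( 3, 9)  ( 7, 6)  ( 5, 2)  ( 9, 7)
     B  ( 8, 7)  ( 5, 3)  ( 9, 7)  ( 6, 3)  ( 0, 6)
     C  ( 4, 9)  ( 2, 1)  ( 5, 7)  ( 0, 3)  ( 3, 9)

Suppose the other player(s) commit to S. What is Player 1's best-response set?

BR_1 = {B}

u_1(A vs S) = 5
u_1(B vs S) = 6
u_1(C vs S) = 0
max payoff 6 at {B}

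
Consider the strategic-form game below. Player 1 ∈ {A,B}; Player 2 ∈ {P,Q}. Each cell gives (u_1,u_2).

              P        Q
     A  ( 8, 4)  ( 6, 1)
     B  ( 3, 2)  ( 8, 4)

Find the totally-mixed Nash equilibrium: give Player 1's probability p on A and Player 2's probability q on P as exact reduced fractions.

p=2/5, q=2/7

P1 indiff ⇒ q·8+(1-q)·6 = q·3+(1-q)·8 ⇒ q(5) = (1-q)(2) ⇒ q = 2/7
P2 indiff ⇒ p·4+(1-p)·2 = p·1+(1-p)·4 ⇒ p(3) = (1-p)(2) ⇒ p = 2/5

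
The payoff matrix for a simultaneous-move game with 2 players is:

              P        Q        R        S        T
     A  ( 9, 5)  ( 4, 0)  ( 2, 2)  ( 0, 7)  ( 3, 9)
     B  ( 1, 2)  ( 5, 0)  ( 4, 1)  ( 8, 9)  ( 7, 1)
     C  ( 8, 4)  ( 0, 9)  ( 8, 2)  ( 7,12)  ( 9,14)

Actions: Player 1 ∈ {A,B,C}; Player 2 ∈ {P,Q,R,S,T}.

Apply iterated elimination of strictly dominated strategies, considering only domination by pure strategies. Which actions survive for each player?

Remaining: P1:{B,C} P2:{S,T}

P2 drop P (S beats it: A:7>5 B:9>2 C:12>4)
P1 drop A (B beats it: Q:5>4 R:4>2 S:8>0 T:7>3)
P2 drop Q (S beats it: B:9>0 C:12>9)
P2 drop R (S beats it: B:9>1 C:12>2)
P1→{B,C} P2→{S,T}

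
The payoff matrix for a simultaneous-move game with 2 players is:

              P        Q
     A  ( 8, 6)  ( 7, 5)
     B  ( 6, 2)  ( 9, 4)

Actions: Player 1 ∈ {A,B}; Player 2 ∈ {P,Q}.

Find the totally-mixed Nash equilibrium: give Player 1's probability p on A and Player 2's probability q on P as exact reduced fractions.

P1 indiff ⇒ q·8+(1-q)·7 = q·6+(1-q)·9 ⇒ q(2) = (1-q)(2) ⇒ q = 1/2
P2 indiff ⇒ p·6+(1-p)·2 = p·5+(1-p)·4 ⇒ p(1) = (1-p)(2) ⇒ p = 2/3

(p,q) = (2/3, 1/2)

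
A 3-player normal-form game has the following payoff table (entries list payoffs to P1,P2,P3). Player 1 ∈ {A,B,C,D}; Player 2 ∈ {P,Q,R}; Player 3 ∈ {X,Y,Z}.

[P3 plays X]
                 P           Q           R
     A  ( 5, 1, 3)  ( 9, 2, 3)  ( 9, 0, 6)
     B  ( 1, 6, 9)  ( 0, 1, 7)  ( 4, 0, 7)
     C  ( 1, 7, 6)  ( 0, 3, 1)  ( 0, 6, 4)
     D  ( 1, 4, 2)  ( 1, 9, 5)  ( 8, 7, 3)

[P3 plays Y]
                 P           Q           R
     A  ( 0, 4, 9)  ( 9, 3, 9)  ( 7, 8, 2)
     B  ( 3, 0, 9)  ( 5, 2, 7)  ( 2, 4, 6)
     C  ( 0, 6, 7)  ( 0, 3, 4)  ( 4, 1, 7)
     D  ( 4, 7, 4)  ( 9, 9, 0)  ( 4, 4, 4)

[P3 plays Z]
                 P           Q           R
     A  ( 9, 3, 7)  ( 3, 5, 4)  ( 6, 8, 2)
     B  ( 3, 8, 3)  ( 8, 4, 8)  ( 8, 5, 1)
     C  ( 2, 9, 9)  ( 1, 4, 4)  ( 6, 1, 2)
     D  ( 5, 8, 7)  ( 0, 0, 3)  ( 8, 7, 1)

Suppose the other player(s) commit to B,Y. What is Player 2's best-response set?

u_2(P vs B,Y) = 0
u_2(Q vs B,Y) = 2
u_2(R vs B,Y) = 4
max payoff 4 at {R}

P2 best: {R}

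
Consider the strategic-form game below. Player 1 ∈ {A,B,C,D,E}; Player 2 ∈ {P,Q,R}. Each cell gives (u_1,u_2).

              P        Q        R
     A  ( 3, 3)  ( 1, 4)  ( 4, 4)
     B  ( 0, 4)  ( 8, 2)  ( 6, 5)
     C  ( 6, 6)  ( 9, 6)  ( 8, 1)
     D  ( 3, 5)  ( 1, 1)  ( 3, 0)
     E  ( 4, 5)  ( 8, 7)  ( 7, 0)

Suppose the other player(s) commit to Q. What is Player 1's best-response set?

u_1(A vs Q) = 1
u_1(B vs Q) = 8
u_1(C vs Q) = 9
u_1(D vs Q) = 1
u_1(E vs Q) = 8
max payoff 9 at {C}

argmax u_1 = {C}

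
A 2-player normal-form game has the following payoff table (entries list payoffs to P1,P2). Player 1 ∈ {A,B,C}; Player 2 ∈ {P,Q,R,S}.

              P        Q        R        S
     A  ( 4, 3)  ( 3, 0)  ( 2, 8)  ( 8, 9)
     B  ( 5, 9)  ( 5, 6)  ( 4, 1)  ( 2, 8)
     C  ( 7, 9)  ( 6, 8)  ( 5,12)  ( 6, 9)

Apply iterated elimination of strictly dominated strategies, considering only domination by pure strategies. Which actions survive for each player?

P1 drop B (C beats it: P:7>5 Q:6>5 R:5>4 S:6>2)
P2 drop P (R beats it: A:8>3 C:12>9)
P2 drop Q (R beats it: A:8>0 C:12>8)
P1→{A,C} P2→{R,S}

Survivors P1:{A,C} P2:{R,S}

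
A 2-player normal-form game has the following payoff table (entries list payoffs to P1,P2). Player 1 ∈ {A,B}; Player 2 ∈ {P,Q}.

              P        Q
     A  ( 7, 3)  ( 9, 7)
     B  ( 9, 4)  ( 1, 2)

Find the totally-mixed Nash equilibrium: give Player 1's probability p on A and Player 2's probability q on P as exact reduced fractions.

p=1/3, q=4/5

P1 indiff ⇒ q·7+(1-q)·9 = q·9+(1-q)·1 ⇒ q(-2) = (1-q)(-8) ⇒ q = 4/5
P2 indiff ⇒ p·3+(1-p)·4 = p·7+(1-p)·2 ⇒ p(-4) = (1-p)(-2) ⇒ p = 1/3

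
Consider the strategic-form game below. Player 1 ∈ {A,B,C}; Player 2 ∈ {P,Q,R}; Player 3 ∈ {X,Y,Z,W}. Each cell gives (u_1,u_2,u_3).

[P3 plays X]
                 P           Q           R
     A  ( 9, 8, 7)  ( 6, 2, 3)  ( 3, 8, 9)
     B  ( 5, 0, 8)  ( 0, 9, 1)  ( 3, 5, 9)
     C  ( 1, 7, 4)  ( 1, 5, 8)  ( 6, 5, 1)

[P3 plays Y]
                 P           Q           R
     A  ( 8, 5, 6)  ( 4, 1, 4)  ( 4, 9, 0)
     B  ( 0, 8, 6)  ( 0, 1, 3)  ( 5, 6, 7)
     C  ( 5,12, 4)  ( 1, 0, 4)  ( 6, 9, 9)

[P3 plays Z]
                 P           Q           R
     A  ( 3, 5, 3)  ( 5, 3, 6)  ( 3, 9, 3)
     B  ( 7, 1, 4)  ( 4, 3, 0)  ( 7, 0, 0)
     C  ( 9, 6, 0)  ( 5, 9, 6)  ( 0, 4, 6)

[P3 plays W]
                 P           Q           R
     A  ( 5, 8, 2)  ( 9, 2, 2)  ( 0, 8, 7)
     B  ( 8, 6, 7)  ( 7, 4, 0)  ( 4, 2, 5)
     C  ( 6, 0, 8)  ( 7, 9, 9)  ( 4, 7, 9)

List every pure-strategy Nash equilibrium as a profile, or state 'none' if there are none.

NE set: (A,P,X)

(A,P,X): NE
(A,P,Y): not NE [P2→R gives 9>5; P3→X gives 7>6]
(A,P,Z): not NE [P1→C gives 9>3; P2→R gives 9>5; P3→X gives 7>3]
(A,P,W): not NE [P1→B gives 8>5; P3→X gives 7>2]
(A,Q,X): not NE [P2→R gives 8>2; P3→Z gives 6>3]
(A,Q,Y): not NE [P2→R gives 9>1; P3→Z gives 6>4]
(A,Q,Z): not NE [P2→R gives 9>3]
(A,Q,W): not NE [P2→R gives 8>2; P3→Z gives 6>2]
(A,R,X): not NE [P1→C gives 6>3]
(A,R,Y): not NE [P1→C gives 6>4; P3→X gives 9>0]
(A,R,Z): not NE [P1→B gives 7>3; P3→X gives 9>3]
(A,R,W): not NE [P1→C gives 4>0; P3→X gives 9>7]
(B,P,X): not NE [P1→A gives 9>5; P2→Q gives 9>0]
(B,P,Y): not NE [P1→A gives 8>0; P3→X gives 8>6]
(B,P,Z): not NE [P1→C gives 9>7; P2→Q gives 3>1; P3→X gives 8>4]
(B,P,W): not NE [P3→X gives 8>7]
(B,Q,X): not NE [P1→A gives 6>0; P3→Y gives 3>1]
(B,Q,Y): not NE [P1→A gives 4>0; P2→P gives 8>1]
(B,Q,Z): not NE [P1→C gives 5>4; P3→Y gives 3>0]
(B,Q,W): not NE [P1→A gives 9>7; P2→P gives 6>4; P3→Y gives 3>0]
(B,R,X): not NE [P1→C gives 6>3; P2→Q gives 9>5]
(B,R,Y): not NE [P1→C gives 6>5; P2→P gives 8>6; P3→X gives 9>7]
(B,R,Z): not NE [P2→Q gives 3>0; P3→X gives 9>0]
(B,R,W): not NE [P2→P gives 6>2; P3→X gives 9>5]
(C,P,X): not NE [P1→A gives 9>1; P3→W gives 8>4]
(C,P,Y): not NE [P1→A gives 8>5; P3→W gives 8>4]
(C,P,Z): not NE [P2→Q gives 9>6; P3→W gives 8>0]
(C,P,W): not NE [P1→B gives 8>6; P2→Q gives 9>0]
(C,Q,X): not NE [P1→A gives 6>1; P2→P gives 7>5; P3→W gives 9>8]
(C,Q,Y): not NE [P1→A gives 4>1; P2→P gives 12>0; P3→W gives 9>4]
(C,Q,Z): not NE [P3→W gives 9>6]
(C,Q,W): not NE [P1→A gives 9>7]
(C,R,X): not NE [P2→P gives 7>5; P3→W gives 9>1]
(C,R,Y): not NE [P2→P gives 12>9]
(C,R,Z): not NE [P1→B gives 7>0; P2→Q gives 9>4; P3→W gives 9>6]
(C,R,W): not NE [P2→Q gives 9>7]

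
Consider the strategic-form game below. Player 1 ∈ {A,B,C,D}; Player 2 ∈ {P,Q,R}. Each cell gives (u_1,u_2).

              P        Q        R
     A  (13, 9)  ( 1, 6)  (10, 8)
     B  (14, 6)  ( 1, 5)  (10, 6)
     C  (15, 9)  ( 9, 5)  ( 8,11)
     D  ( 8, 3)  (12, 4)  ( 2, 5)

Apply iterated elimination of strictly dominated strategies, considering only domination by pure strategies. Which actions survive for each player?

P2 drop Q (R beats it: A:8>6 B:6>5 C:11>5 D:5>4)
P1 drop D (A beats it: P:13>8 R:10>2)
P1→{A,B,C} P2→{P,R}

Remaining: P1:{A,B,C} P2:{P,R}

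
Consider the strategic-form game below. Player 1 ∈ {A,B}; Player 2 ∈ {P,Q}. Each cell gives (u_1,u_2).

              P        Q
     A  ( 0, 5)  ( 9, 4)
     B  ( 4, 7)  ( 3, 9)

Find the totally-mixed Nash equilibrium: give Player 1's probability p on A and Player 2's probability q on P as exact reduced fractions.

(p,q) = (2/3, 3/5)

P1 indiff ⇒ q·0+(1-q)·9 = q·4+(1-q)·3 ⇒ q(-4) = (1-q)(-6) ⇒ q = 3/5
P2 indiff ⇒ p·5+(1-p)·7 = p·4+(1-p)·9 ⇒ p(1) = (1-p)(2) ⇒ p = 2/3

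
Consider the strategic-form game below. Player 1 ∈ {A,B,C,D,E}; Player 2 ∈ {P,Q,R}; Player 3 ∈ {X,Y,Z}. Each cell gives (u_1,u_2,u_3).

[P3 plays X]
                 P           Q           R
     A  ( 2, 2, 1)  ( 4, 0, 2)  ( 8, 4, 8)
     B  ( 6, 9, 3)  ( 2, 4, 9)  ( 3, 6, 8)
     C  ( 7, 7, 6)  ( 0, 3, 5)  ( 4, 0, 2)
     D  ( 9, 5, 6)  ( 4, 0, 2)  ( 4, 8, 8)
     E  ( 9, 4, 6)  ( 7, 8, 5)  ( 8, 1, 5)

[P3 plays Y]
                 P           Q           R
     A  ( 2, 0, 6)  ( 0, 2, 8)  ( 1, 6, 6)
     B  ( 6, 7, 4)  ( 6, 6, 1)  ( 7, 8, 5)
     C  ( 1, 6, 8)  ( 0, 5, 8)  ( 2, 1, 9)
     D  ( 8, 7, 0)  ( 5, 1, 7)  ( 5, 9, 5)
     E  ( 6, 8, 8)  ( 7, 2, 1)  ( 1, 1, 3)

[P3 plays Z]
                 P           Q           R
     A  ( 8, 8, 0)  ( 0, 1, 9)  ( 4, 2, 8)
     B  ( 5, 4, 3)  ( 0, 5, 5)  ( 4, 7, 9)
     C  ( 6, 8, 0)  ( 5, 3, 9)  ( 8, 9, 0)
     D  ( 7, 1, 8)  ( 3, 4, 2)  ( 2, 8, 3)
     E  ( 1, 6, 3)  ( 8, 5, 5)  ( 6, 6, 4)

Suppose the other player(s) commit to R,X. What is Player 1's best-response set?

u_1(A vs R,X) = 8
u_1(B vs R,X) = 3
u_1(C vs R,X) = 4
u_1(D vs R,X) = 4
u_1(E vs R,X) = 8
max payoff 8 at {A,E}

BR_1 = {A,E}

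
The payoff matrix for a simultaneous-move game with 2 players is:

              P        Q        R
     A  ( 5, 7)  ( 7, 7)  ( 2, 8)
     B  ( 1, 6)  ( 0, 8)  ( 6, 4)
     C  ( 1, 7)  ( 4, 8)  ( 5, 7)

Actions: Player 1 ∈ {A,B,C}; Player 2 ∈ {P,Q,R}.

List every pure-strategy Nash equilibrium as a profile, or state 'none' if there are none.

PSNE: ∅

(A,P): not NE [P2→R gives 8>7]
(A,Q): not NE [P2→R gives 8>7]
(A,R): not NE [P1→B gives 6>2]
(B,P): not NE [P1→A gives 5>1; P2→Q gives 8>6]
(B,Q): not NE [P1→A gives 7>0]
(B,R): not NE [P2→Q gives 8>4]
(C,P): not NE [P1→A gives 5>1; P2→Q gives 8>7]
(C,Q): not NE [P1→A gives 7>4]
(C,R): not NE [P1→B gives 6>5; P2→Q gives 8>7]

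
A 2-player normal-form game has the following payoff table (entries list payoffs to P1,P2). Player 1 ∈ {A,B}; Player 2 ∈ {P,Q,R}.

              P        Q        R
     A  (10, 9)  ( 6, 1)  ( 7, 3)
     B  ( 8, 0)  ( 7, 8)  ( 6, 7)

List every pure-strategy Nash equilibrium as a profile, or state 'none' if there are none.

(A,P): NE
(A,Q): not NE [P1→B gives 7>6; P2→P gives 9>1]
(A,R): not NE [P2→P gives 9>3]
(B,P): not NE [P1→A gives 10>8; P2→Q gives 8>0]
(B,Q): NE
(B,R): not NE [P1→A gives 7>6; P2→Q gives 8>7]

NE set: (A,P), (B,Q)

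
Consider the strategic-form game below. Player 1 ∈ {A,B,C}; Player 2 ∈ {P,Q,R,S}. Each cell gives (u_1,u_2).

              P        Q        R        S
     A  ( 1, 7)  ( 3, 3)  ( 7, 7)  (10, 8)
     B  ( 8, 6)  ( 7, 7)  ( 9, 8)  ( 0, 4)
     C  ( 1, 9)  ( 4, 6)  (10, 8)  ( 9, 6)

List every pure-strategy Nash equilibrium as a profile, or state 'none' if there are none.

(A,P): not NE [P1→B gives 8>1; P2→S gives 8>7]
(A,Q): not NE [P1→B gives 7>3; P2→S gives 8>3]
(A,R): not NE [P1→C gives 10>7; P2→S gives 8>7]
(A,S): NE
(B,P): not NE [P2→R gives 8>6]
(B,Q): not NE [P2→R gives 8>7]
(B,R): not NE [P1→C gives 10>9]
(B,S): not NE [P1→A gives 10>0; P2→R gives 8>4]
(C,P): not NE [P1→B gives 8>1]
(C,Q): not NE [P1→B gives 7>4; P2→P gives 9>6]
(C,R): not NE [P2→P gives 9>8]
(C,S): not NE [P1→A gives 10>9; P2→P gives 9>6]

Nash profiles: (A,S)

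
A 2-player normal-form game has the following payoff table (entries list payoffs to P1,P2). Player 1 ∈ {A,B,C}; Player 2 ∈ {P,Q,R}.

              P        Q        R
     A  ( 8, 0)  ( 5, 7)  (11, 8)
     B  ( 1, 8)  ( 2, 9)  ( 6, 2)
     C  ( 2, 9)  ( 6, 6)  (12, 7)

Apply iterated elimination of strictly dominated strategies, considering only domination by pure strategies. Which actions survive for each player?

IESDS → P1:{A,C} P2:{P,R}

P1 drop B (A beats it: P:8>1 Q:5>2 R:11>6)
P2 drop Q (R beats it: A:8>7 C:7>6)
P1→{A,C} P2→{P,R}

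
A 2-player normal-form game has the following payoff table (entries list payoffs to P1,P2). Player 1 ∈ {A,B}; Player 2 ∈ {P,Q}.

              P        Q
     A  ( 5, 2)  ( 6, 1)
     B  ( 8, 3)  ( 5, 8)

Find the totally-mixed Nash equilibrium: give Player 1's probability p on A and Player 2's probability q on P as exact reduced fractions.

P1 mixes 5/6 on A; P2 mixes 1/4 on P

P1 indiff ⇒ q·5+(1-q)·6 = q·8+(1-q)·5 ⇒ q(-3) = (1-q)(-1) ⇒ q = 1/4
P2 indiff ⇒ p·2+(1-p)·3 = p·1+(1-p)·8 ⇒ p(1) = (1-p)(5) ⇒ p = 5/6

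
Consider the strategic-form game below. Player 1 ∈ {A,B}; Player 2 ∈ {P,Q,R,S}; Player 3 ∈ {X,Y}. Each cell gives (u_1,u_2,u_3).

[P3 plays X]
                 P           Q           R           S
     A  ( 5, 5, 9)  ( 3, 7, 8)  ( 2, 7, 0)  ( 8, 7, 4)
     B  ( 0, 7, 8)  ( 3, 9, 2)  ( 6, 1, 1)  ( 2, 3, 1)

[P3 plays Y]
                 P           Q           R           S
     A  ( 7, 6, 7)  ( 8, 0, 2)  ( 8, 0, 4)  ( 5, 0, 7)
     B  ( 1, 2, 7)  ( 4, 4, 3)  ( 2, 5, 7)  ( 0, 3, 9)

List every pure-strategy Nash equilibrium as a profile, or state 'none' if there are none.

(A,P,X): not NE [P2→S gives 7>5]
(A,P,Y): not NE [P3→X gives 9>7]
(A,Q,X): NE
(A,Q,Y): not NE [P2→P gives 6>0; P3→X gives 8>2]
(A,R,X): not NE [P1→B gives 6>2; P3→Y gives 4>0]
(A,R,Y): not NE [P2→P gives 6>0]
(A,S,X): not NE [P3→Y gives 7>4]
(A,S,Y): not NE [P2→P gives 6>0]
(B,P,X): not NE [P1→A gives 5>0; P2→Q gives 9>7]
(B,P,Y): not NE [P1→A gives 7>1; P2→R gives 5>2; P3→X gives 8>7]
(B,Q,X): not NE [P3→Y gives 3>2]
(B,Q,Y): not NE [P1→A gives 8>4; P2→R gives 5>4]
(B,R,X): not NE [P2→Q gives 9>1; P3→Y gives 7>1]
(B,R,Y): not NE [P1→A gives 8>2]
(B,S,X): not NE [P1→A gives 8>2; P2→Q gives 9>3; P3→Y gives 9>1]
(B,S,Y): not NE [P1→A gives 5>0; P2→R gives 5>3]

PSNE = {(A,Q,X)}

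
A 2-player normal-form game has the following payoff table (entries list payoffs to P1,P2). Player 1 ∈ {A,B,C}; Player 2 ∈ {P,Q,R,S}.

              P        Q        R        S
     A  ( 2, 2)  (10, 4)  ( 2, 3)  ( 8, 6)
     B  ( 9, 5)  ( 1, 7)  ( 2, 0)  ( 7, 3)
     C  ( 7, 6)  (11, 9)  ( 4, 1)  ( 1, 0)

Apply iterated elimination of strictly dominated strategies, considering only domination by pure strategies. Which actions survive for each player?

Remaining: P1:{A,C} P2:{Q,S}

P2 drop P (Q beats it: A:4>2 B:7>5 C:9>6)
P2 drop R (Q beats it: A:4>3 B:7>0 C:9>1)
P1 drop B (A beats it: Q:10>1 S:8>7)
P1→{A,C} P2→{Q,S}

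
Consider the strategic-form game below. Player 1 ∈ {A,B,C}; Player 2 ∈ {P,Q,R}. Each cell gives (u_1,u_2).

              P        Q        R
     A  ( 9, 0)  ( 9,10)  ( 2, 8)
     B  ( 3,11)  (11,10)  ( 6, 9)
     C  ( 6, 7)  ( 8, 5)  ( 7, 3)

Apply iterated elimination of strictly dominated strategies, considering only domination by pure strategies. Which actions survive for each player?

P2 drop R (Q beats it: A:10>8 B:10>9 C:5>3)
P1 drop C (A beats it: P:9>6 Q:9>8)
P1→{A,B} P2→{P,Q}

Remaining: P1:{A,B} P2:{P,Q}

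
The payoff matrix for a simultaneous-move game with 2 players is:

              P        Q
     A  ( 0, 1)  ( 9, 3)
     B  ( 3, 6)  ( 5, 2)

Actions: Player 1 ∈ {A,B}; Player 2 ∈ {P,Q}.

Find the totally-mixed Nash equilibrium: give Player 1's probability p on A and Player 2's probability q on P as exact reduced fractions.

P1 indiff ⇒ q·0+(1-q)·9 = q·3+(1-q)·5 ⇒ q(-3) = (1-q)(-4) ⇒ q = 4/7
P2 indiff ⇒ p·1+(1-p)·6 = p·3+(1-p)·2 ⇒ p(-2) = (1-p)(-4) ⇒ p = 2/3

p=2/3, q=4/7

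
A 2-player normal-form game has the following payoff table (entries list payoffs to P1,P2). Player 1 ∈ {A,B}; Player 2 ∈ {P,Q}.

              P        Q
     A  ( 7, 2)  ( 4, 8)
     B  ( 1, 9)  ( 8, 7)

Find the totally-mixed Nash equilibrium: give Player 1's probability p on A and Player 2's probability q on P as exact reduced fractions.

p=1/4, q=2/5

P1 indiff ⇒ q·7+(1-q)·4 = q·1+(1-q)·8 ⇒ q(6) = (1-q)(4) ⇒ q = 2/5
P2 indiff ⇒ p·2+(1-p)·9 = p·8+(1-p)·7 ⇒ p(-6) = (1-p)(-2) ⇒ p = 1/4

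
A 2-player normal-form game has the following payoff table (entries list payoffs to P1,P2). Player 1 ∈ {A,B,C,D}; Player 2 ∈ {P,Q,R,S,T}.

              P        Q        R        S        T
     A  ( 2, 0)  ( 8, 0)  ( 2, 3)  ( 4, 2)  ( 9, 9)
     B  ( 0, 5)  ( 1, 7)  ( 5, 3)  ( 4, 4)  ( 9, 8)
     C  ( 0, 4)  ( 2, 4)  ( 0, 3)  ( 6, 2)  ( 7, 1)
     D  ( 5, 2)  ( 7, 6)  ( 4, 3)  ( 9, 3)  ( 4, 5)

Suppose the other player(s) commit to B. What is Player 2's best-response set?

u_2(P vs B) = 5
u_2(Q vs B) = 7
u_2(R vs B) = 3
u_2(S vs B) = 4
u_2(T vs B) = 8
max payoff 8 at {T}

P2 best: {T}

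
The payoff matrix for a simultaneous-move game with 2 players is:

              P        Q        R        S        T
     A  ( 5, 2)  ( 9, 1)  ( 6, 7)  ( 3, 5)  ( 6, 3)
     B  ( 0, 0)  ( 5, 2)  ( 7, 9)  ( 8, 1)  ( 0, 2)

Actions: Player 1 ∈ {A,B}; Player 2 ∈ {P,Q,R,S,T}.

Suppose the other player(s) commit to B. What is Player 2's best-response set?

BR_2 = {R}

u_2(P vs B) = 0
u_2(Q vs B) = 2
u_2(R vs B) = 9
u_2(S vs B) = 1
u_2(T vs B) = 2
max payoff 9 at {R}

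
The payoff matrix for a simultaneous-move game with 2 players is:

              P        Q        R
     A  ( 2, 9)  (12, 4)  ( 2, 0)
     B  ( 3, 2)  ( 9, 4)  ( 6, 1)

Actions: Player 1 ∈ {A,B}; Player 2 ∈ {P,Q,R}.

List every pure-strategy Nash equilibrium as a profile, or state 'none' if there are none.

Equilibria: none

(A,P): not NE [P1→B gives 3>2]
(A,Q): not NE [P2→P gives 9>4]
(A,R): not NE [P1→B gives 6>2; P2→P gives 9>0]
(B,P): not NE [P2→Q gives 4>2]
(B,Q): not NE [P1→A gives 12>9]
(B,R): not NE [P2→Q gives 4>1]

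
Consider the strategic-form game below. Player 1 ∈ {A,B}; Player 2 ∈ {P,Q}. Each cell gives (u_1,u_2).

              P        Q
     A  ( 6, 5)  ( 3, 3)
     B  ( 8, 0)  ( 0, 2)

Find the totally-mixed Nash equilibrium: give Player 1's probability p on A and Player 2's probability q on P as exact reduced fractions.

P1 indiff ⇒ q·6+(1-q)·3 = q·8+(1-q)·0 ⇒ q(-2) = (1-q)(-3) ⇒ q = 3/5
P2 indiff ⇒ p·5+(1-p)·0 = p·3+(1-p)·2 ⇒ p(2) = (1-p)(2) ⇒ p = 1/2

p=1/2, q=3/5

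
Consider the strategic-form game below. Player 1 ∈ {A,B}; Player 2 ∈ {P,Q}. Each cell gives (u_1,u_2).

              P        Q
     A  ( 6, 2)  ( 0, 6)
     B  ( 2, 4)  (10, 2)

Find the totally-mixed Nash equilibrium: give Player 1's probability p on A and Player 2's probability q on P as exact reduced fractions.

P1 indiff ⇒ q·6+(1-q)·0 = q·2+(1-q)·10 ⇒ q(4) = (1-q)(10) ⇒ q = 5/7
P2 indiff ⇒ p·2+(1-p)·4 = p·6+(1-p)·2 ⇒ p(-4) = (1-p)(-2) ⇒ p = 1/3

p=1/3, q=5/7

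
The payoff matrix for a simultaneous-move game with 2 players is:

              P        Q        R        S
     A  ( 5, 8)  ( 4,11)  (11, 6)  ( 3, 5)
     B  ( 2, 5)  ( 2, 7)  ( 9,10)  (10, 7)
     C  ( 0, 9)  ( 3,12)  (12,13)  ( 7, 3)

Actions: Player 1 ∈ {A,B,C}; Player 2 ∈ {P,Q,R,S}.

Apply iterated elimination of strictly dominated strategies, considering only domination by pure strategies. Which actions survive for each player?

IESDS → P1:{A,C} P2:{Q,R}

P2 drop P (Q beats it: A:11>8 B:7>5 C:12>9)
P2 drop S (R beats it: A:6>5 B:10>7 C:13>3)
P1 drop B (A beats it: Q:4>2 R:11>9)
P1→{A,C} P2→{Q,R}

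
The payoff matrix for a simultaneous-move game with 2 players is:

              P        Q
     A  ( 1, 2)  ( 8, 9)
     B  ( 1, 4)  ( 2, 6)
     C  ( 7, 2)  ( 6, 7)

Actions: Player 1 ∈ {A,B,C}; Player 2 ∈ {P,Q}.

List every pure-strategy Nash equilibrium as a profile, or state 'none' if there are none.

PSNE = {(A,Q)}

(A,P): not NE [P1→C gives 7>1; P2→Q gives 9>2]
(A,Q): NE
(B,P): not NE [P1→C gives 7>1; P2→Q gives 6>4]
(B,Q): not NE [P1→A gives 8>2]
(C,P): not NE [P2→Q gives 7>2]
(C,Q): not NE [P1→A gives 8>6]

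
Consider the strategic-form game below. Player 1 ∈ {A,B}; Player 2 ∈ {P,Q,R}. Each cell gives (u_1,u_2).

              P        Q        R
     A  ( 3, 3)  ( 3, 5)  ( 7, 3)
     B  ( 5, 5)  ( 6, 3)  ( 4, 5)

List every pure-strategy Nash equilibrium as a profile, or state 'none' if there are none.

NE set: (B,P)

(A,P): not NE [P1→B gives 5>3; P2→Q gives 5>3]
(A,Q): not NE [P1→B gives 6>3]
(A,R): not NE [P2→Q gives 5>3]
(B,P): NE
(B,Q): not NE [P2→R gives 5>3]
(B,R): not NE [P1→A gives 7>4]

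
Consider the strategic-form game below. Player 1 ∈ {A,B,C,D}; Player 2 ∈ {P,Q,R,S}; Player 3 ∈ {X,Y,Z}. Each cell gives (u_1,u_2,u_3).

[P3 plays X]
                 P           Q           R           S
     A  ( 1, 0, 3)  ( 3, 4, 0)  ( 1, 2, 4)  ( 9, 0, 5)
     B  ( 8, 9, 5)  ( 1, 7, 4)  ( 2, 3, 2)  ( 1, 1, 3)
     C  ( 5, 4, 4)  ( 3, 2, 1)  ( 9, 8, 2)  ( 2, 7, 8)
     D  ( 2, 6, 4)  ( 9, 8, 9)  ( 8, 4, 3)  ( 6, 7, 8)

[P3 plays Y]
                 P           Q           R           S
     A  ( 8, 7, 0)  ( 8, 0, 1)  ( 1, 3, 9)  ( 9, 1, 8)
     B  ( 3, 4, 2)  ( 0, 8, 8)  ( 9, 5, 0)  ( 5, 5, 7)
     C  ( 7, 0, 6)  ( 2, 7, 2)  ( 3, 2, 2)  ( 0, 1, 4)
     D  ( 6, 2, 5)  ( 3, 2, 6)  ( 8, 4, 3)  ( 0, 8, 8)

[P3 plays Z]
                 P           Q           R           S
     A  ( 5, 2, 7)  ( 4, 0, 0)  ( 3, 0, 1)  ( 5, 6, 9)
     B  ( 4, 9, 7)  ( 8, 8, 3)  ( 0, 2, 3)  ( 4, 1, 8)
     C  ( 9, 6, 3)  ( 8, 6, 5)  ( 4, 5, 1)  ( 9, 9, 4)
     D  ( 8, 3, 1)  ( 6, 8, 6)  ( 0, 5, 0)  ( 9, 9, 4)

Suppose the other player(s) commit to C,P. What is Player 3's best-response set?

u_3(X vs C,P) = 4
u_3(Y vs C,P) = 6
u_3(Z vs C,P) = 3
max payoff 6 at {Y}

BR_3 = {Y}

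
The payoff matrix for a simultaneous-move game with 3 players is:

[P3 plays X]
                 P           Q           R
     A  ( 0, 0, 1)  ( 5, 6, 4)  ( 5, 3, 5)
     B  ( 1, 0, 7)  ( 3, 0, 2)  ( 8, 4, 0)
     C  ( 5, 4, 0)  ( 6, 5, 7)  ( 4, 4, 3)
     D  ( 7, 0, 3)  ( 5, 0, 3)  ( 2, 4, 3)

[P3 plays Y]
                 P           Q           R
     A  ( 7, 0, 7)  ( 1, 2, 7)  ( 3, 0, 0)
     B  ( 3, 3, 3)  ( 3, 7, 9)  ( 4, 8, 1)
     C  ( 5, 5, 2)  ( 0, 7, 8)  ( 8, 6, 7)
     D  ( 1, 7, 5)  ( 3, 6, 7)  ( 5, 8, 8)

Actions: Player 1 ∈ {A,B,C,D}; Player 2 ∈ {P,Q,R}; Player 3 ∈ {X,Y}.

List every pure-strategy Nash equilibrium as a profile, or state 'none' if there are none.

Equilibria: none

(A,P,X): not NE [P1→D gives 7>0; P2→Q gives 6>0; P3→Y gives 7>1]
(A,P,Y): not NE [P2→Q gives 2>0]
(A,Q,X): not NE [P1→C gives 6>5; P3→Y gives 7>4]
(A,Q,Y): not NE [P1→D gives 3>1]
(A,R,X): not NE [P1→B gives 8>5; P2→Q gives 6>3]
(A,R,Y): not NE [P1→C gives 8>3; P2→Q gives 2>0; P3→X gives 5>0]
(B,P,X): not NE [P1→D gives 7>1; P2→R gives 4>0]
(B,P,Y): not NE [P1→A gives 7>3; P2→R gives 8>3; P3→X gives 7>3]
(B,Q,X): not NE [P1→C gives 6>3; P2→R gives 4>0; P3→Y gives 9>2]
(B,Q,Y): not NE [P2→R gives 8>7]
(B,R,X): not NE [P3→Y gives 1>0]
(B,R,Y): not NE [P1→C gives 8>4]
(C,P,X): not NE [P1→D gives 7>5; P2→Q gives 5>4; P3→Y gives 2>0]
(C,P,Y): not NE [P1→A gives 7>5; P2→Q gives 7>5]
(C,Q,X): not NE [P3→Y gives 8>7]
(C,Q,Y): not NE [P1→D gives 3>0]
(C,R,X): not NE [P1→B gives 8>4; P2→Q gives 5>4; P3→Y gives 7>3]
(C,R,Y): not NE [P2→Q gives 7>6]
(D,P,X): not NE [P2→R gives 4>0; P3→Y gives 5>3]
(D,P,Y): not NE [P1→A gives 7>1; P2→R gives 8>7]
(D,Q,X): not NE [P1→C gives 6>5; P2→R gives 4>0; P3→Y gives 7>3]
(D,Q,Y): not NE [P2→R gives 8>6]
(D,R,X): not NE [P1→B gives 8>2; P3→Y gives 8>3]
(D,R,Y): not NE [P1→C gives 8>5]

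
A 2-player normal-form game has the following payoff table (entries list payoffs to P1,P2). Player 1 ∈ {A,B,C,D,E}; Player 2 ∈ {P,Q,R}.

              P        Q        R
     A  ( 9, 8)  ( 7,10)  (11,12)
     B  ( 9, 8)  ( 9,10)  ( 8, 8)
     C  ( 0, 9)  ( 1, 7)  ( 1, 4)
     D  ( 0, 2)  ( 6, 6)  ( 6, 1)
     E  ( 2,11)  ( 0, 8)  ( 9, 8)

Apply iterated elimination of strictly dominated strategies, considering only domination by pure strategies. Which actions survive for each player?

P1 drop C (A beats it: P:9>0 Q:7>1 R:11>1)
P1 drop D (A beats it: P:9>0 Q:7>6 R:11>6)
P1 drop E (A beats it: P:9>2 Q:7>0 R:11>9)
P2 drop P (Q beats it: A:10>8 B:10>8)
P1→{A,B} P2→{Q,R}

Survivors P1:{A,B} P2:{Q,R}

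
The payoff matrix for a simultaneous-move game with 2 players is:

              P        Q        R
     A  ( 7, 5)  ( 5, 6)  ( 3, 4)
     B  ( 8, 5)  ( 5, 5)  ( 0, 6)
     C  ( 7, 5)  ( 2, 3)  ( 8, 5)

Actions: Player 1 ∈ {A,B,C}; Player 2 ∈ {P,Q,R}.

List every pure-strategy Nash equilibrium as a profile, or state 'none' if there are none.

Nash profiles: (A,Q), (C,R)

(A,P): not NE [P1→B gives 8>7; P2→Q gives 6>5]
(A,Q): NE
(A,R): not NE [P1→C gives 8>3; P2→Q gives 6>4]
(B,P): not NE [P2→R gives 6>5]
(B,Q): not NE [P2→R gives 6>5]
(B,R): not NE [P1→C gives 8>0]
(C,P): not NE [P1→B gives 8>7]
(C,Q): not NE [P1→B gives 5>2; P2→R gives 5>3]
(C,R): NE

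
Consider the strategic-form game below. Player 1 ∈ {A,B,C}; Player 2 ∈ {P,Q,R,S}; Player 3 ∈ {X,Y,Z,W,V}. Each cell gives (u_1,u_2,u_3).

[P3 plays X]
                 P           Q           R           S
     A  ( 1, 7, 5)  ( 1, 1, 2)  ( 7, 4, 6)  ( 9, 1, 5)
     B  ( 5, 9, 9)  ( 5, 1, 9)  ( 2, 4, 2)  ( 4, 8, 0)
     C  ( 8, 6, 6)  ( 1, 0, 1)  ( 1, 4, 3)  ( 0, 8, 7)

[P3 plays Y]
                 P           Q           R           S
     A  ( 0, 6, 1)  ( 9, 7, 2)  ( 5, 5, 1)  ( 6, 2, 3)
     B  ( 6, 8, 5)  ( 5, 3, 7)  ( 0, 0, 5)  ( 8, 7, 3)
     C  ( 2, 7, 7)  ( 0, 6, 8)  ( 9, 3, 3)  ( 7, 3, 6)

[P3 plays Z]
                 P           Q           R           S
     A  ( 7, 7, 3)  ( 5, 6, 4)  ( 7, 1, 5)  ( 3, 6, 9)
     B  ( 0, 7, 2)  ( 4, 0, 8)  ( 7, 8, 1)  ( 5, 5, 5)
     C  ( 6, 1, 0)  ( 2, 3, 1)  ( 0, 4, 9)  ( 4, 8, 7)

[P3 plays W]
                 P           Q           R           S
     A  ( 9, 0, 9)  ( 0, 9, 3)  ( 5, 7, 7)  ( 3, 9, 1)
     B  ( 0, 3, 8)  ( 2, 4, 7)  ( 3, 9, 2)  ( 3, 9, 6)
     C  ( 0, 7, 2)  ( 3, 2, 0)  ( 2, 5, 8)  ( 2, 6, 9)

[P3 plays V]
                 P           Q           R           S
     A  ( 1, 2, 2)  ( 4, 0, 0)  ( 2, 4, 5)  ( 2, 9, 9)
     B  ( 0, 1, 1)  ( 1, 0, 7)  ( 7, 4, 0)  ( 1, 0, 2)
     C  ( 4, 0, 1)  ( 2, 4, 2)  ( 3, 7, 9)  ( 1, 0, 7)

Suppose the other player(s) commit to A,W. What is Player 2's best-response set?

P2 best: {Q,S}

u_2(P vs A,W) = 0
u_2(Q vs A,W) = 9
u_2(R vs A,W) = 7
u_2(S vs A,W) = 9
max payoff 9 at {Q,S}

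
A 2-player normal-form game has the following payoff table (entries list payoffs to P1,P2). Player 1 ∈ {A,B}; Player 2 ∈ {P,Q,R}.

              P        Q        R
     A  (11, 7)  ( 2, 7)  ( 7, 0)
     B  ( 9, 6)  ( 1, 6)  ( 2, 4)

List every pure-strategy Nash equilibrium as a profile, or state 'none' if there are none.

Nash profiles: (A,P), (A,Q)

(A,P): NE
(A,Q): NE
(A,R): not NE [P2→Q gives 7>0]
(B,P): not NE [P1→A gives 11>9]
(B,Q): not NE [P1→A gives 2>1]
(B,R): not NE [P1→A gives 7>2; P2→Q gives 6>4]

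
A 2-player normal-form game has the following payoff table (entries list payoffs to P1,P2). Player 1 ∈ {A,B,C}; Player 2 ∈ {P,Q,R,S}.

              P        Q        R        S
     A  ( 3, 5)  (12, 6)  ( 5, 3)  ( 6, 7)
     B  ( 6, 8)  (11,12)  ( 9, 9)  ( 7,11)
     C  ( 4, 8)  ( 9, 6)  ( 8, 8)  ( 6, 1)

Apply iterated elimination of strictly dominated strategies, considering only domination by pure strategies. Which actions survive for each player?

Survivors P1:{A,B} P2:{Q,S}

P1 drop C (B beats it: P:6>4 Q:11>9 R:9>8 S:7>6)
P2 drop P (Q beats it: A:6>5 B:12>8)
P2 drop R (Q beats it: A:6>3 B:12>9)
P1→{A,B} P2→{Q,S}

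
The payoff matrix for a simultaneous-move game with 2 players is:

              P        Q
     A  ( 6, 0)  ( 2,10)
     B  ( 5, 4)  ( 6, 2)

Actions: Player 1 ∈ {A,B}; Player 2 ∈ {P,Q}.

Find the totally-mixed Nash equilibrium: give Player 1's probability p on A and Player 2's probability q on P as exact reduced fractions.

(p,q) = (1/6, 4/5)

P1 indiff ⇒ q·6+(1-q)·2 = q·5+(1-q)·6 ⇒ q(1) = (1-q)(4) ⇒ q = 4/5
P2 indiff ⇒ p·0+(1-p)·4 = p·10+(1-p)·2 ⇒ p(-10) = (1-p)(-2) ⇒ p = 1/6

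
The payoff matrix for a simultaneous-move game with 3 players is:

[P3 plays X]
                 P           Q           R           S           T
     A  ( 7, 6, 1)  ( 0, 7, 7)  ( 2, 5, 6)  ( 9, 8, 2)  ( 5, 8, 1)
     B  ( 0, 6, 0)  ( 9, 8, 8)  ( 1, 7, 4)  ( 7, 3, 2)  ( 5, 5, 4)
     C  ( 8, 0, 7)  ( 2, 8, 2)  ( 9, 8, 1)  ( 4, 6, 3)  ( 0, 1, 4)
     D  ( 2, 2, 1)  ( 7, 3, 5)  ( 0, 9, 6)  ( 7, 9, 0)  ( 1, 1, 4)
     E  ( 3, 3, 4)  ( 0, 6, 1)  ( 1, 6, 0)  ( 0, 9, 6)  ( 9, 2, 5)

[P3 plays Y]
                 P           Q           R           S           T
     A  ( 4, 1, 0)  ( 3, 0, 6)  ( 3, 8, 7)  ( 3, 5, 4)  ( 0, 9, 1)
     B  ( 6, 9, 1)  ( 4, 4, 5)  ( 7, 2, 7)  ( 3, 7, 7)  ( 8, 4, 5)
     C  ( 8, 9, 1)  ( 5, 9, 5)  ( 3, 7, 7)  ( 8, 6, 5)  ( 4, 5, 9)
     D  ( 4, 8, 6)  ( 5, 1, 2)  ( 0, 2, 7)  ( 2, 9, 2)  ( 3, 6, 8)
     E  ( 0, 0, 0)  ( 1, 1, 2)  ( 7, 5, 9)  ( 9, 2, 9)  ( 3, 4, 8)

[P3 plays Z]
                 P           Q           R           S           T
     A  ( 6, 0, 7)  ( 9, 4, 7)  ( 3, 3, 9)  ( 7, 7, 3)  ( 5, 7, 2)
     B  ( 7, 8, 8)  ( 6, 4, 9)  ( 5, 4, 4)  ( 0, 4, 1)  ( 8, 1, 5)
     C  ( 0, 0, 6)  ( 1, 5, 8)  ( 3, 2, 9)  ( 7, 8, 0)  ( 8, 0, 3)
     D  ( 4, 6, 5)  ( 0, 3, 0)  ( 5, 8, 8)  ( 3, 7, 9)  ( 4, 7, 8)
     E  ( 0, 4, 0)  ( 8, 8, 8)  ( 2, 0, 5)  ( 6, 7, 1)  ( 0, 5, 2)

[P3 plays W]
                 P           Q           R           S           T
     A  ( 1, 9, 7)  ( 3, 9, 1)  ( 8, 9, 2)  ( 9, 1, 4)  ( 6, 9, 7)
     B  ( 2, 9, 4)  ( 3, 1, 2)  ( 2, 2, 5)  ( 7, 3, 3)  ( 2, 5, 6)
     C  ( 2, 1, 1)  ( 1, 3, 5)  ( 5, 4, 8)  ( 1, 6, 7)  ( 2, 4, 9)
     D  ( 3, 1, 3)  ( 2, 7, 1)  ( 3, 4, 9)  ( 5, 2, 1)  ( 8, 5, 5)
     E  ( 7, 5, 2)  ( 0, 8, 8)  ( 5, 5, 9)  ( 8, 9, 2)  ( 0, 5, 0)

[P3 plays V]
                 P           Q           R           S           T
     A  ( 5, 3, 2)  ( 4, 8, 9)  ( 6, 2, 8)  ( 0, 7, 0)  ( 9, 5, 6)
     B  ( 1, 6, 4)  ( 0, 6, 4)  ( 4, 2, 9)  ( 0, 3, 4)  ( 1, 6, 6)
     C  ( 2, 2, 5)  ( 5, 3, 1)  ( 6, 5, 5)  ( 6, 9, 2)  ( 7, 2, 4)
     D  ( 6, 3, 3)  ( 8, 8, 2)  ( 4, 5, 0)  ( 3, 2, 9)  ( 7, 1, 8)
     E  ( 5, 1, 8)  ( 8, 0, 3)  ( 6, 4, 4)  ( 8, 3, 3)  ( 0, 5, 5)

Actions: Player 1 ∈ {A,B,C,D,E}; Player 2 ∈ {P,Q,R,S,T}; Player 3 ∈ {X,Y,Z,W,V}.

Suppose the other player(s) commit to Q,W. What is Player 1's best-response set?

u_1(A vs Q,W) = 3
u_1(B vs Q,W) = 3
u_1(C vs Q,W) = 1
u_1(D vs Q,W) = 2
u_1(E vs Q,W) = 0
max payoff 3 at {A,B}

BR_1 = {A,B}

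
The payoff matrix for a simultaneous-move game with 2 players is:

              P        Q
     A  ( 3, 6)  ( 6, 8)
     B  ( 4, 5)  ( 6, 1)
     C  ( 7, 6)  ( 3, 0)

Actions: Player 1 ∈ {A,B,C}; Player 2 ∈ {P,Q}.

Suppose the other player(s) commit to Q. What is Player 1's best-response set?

u_1(A vs Q) = 6
u_1(B vs Q) = 6
u_1(C vs Q) = 3
max payoff 6 at {A,B}

BR_1 = {A,B}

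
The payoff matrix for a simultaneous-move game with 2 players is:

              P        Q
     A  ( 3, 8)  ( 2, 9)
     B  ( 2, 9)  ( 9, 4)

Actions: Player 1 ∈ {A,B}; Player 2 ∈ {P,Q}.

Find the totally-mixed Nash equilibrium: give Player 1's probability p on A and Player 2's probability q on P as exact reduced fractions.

p=5/6, q=7/8

P1 indiff ⇒ q·3+(1-q)·2 = q·2+(1-q)·9 ⇒ q(1) = (1-q)(7) ⇒ q = 7/8
P2 indiff ⇒ p·8+(1-p)·9 = p·9+(1-p)·4 ⇒ p(-1) = (1-p)(-5) ⇒ p = 5/6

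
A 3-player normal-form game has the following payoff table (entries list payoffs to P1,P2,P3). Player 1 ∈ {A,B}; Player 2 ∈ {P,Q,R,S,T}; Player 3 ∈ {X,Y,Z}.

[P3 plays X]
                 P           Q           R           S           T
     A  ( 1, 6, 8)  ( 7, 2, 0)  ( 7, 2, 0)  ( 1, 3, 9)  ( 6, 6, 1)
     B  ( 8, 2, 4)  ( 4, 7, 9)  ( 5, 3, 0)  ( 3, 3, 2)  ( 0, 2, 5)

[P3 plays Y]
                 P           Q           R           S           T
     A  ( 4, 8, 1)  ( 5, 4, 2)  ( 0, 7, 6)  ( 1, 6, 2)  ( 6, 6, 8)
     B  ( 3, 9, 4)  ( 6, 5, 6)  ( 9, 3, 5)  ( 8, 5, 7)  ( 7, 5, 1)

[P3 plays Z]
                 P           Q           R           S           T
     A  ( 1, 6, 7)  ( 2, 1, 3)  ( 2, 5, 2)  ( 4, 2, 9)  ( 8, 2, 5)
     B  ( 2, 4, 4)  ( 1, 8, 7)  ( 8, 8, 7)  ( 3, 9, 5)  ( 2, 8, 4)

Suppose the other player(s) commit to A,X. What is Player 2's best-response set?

u_2(P vs A,X) = 6
u_2(Q vs A,X) = 2
u_2(R vs A,X) = 2
u_2(S vs A,X) = 3
u_2(T vs A,X) = 6
max payoff 6 at {P,T}

P2 best: {P,T}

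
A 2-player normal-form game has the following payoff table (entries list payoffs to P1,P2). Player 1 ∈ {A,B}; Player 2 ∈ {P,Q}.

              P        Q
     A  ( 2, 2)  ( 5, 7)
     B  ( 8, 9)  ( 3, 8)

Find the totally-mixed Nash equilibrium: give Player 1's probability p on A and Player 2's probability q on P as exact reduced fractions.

P1 mixes 1/6 on A; P2 mixes 1/4 on P

P1 indiff ⇒ q·2+(1-q)·5 = q·8+(1-q)·3 ⇒ q(-6) = (1-q)(-2) ⇒ q = 1/4
P2 indiff ⇒ p·2+(1-p)·9 = p·7+(1-p)·8 ⇒ p(-5) = (1-p)(-1) ⇒ p = 1/6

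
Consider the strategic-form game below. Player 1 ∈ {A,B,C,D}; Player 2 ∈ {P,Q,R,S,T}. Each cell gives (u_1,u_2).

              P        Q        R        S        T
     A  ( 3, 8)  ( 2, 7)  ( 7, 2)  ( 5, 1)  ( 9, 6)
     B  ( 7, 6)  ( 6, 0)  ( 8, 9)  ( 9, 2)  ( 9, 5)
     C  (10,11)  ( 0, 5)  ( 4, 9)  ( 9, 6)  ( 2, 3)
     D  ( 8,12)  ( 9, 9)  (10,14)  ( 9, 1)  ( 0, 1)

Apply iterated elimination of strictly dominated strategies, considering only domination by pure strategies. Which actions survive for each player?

Remaining: P1:{C,D} P2:{P,R}

P2 drop Q (P beats it: A:8>7 B:6>0 C:11>5 D:12>9)
P2 drop S (P beats it: A:8>1 B:6>2 C:11>6 D:12>1)
P2 drop T (P beats it: A:8>6 B:6>5 C:11>3 D:12>1)
P1 drop A (B beats it: P:7>3 R:8>7)
P1 drop B (D beats it: P:8>7 R:10>8)
P1→{C,D} P2→{P,R}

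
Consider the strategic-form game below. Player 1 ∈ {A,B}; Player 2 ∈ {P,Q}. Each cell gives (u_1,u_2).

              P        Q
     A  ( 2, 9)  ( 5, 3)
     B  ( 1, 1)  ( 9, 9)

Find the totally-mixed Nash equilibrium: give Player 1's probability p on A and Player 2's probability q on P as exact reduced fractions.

p=4/7, q=4/5

P1 indiff ⇒ q·2+(1-q)·5 = q·1+(1-q)·9 ⇒ q(1) = (1-q)(4) ⇒ q = 4/5
P2 indiff ⇒ p·9+(1-p)·1 = p·3+(1-p)·9 ⇒ p(6) = (1-p)(8) ⇒ p = 4/7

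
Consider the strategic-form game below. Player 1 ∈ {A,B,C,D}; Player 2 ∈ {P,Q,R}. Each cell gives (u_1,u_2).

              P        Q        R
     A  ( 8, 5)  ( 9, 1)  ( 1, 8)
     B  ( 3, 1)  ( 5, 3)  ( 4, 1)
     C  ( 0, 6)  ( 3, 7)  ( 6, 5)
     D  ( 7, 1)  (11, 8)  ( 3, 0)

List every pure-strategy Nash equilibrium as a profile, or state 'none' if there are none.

NE set: (D,Q)

(A,P): not NE [P2→R gives 8>5]
(A,Q): not NE [P1→D gives 11>9; P2→R gives 8>1]
(A,R): not NE [P1→C gives 6>1]
(B,P): not NE [P1→A gives 8>3; P2→Q gives 3>1]
(B,Q): not NE [P1→D gives 11>5]
(B,R): not NE [P1→C gives 6>4; P2→Q gives 3>1]
(C,P): not NE [P1→A gives 8>0; P2→Q gives 7>6]
(C,Q): not NE [P1→D gives 11>3]
(C,R): not NE [P2→Q gives 7>5]
(D,P): not NE [P1→A gives 8>7; P2→Q gives 8>1]
(D,Q): NE
(D,R): not NE [P1→C gives 6>3; P2→Q gives 8>0]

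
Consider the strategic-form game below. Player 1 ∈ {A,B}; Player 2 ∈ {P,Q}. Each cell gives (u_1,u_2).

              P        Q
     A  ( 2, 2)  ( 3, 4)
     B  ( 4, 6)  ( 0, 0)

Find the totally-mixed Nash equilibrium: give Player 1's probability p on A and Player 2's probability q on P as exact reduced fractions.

P1 indiff ⇒ q·2+(1-q)·3 = q·4+(1-q)·0 ⇒ q(-2) = (1-q)(-3) ⇒ q = 3/5
P2 indiff ⇒ p·2+(1-p)·6 = p·4+(1-p)·0 ⇒ p(-2) = (1-p)(-6) ⇒ p = 3/4

(p,q) = (3/4, 3/5)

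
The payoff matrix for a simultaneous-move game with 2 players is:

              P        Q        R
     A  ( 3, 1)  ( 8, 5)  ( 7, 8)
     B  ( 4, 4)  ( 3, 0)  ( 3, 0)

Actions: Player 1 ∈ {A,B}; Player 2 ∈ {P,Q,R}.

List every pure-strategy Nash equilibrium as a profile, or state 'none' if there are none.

Nash profiles: (A,R), (B,P)

(A,P): not NE [P1→B gives 4>3; P2→R gives 8>1]
(A,Q): not NE [P2→R gives 8>5]
(A,R): NE
(B,P): NE
(B,Q): not NE [P1→A gives 8>3; P2→P gives 4>0]
(B,R): not NE [P1→A gives 7>3; P2→P gives 4>0]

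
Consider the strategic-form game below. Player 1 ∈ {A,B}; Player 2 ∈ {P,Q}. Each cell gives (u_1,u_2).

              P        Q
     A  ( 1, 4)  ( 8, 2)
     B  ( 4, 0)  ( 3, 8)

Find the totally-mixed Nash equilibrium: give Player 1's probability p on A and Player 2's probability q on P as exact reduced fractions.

P1 mixes 4/5 on A; P2 mixes 5/8 on P

P1 indiff ⇒ q·1+(1-q)·8 = q·4+(1-q)·3 ⇒ q(-3) = (1-q)(-5) ⇒ q = 5/8
P2 indiff ⇒ p·4+(1-p)·0 = p·2+(1-p)·8 ⇒ p(2) = (1-p)(8) ⇒ p = 4/5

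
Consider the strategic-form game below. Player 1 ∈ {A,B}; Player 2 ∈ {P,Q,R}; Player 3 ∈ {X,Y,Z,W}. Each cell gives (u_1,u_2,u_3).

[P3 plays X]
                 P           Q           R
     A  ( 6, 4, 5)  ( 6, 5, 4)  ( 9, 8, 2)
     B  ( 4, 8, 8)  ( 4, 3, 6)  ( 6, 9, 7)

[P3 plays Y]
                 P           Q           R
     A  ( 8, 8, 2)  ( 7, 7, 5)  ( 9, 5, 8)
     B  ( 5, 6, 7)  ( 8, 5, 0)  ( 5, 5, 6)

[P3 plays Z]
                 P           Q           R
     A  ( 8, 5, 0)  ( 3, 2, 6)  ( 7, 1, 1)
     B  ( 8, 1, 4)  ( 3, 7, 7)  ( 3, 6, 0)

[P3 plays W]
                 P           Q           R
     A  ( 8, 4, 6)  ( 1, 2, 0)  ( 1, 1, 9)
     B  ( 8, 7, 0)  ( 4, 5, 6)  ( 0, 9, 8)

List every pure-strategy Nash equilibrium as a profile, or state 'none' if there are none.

Nash profiles: (A,P,W), (B,Q,Z)

(A,P,X): not NE [P2→R gives 8>4; P3→W gives 6>5]
(A,P,Y): not NE [P3→W gives 6>2]
(A,P,Z): not NE [P3→W gives 6>0]
(A,P,W): NE
(A,Q,X): not NE [P2→R gives 8>5; P3→Z gives 6>4]
(A,Q,Y): not NE [P1→B gives 8>7; P2→P gives 8>7; P3→Z gives 6>5]
(A,Q,Z): not NE [P2→P gives 5>2]
(A,Q,W): not NE [P1→B gives 4>1; P2→P gives 4>2; P3→Z gives 6>0]
(A,R,X): not NE [P3→W gives 9>2]
(A,R,Y): not NE [P2→P gives 8>5; P3→W gives 9>8]
(A,R,Z): not NE [P2→P gives 5>1; P3→W gives 9>1]
(A,R,W): not NE [P2→P gives 4>1]
(B,P,X): not NE [P1→A gives 6>4; P2→R gives 9>8]
(B,P,Y): not NE [P1→A gives 8>5; P3→X gives 8>7]
(B,P,Z): not NE [P2→Q gives 7>1; P3→X gives 8>4]
(B,P,W): not NE [P2→R gives 9>7; P3→X gives 8>0]
(B,Q,X): not NE [P1→A gives 6>4; P2→R gives 9>3; P3→Z gives 7>6]
(B,Q,Y): not NE [P2→P gives 6>5; P3→Z gives 7>0]
(B,Q,Z): NE
(B,Q,W): not NE [P2→R gives 9>5; P3→Z gives 7>6]
(B,R,X): not NE [P1→A gives 9>6; P3→W gives 8>7]
(B,R,Y): not NE [P1→A gives 9>5; P2→P gives 6>5; P3→W gives 8>6]
(B,R,Z): not NE [P1→A gives 7>3; P2→Q gives 7>6; P3→W gives 8>0]
(B,R,W): not NE [P1→A gives 1>0]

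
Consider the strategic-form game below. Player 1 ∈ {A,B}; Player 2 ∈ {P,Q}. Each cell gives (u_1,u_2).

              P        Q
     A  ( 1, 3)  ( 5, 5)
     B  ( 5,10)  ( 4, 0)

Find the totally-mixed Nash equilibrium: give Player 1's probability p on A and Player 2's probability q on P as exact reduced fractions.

(p,q) = (5/6, 1/5)

P1 indiff ⇒ q·1+(1-q)·5 = q·5+(1-q)·4 ⇒ q(-4) = (1-q)(-1) ⇒ q = 1/5
P2 indiff ⇒ p·3+(1-p)·10 = p·5+(1-p)·0 ⇒ p(-2) = (1-p)(-10) ⇒ p = 5/6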